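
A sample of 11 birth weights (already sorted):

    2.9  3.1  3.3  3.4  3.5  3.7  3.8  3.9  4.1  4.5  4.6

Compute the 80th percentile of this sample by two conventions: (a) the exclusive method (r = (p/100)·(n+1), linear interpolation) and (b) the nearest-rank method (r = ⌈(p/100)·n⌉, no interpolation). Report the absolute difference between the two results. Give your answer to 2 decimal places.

n = 11.
(a) r = 9.6; between ranks 9 (4.1) and 10 (4.5): 4.34.
(b) the nearest-rank method: rank 9 → 4.1.
|4.34 − 4.1| = 0.24.

0.24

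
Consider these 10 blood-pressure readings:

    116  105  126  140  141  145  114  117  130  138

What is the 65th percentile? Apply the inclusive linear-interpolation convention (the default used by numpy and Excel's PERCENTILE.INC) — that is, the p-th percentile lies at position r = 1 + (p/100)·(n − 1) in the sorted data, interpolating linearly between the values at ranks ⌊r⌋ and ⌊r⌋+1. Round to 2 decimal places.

Sorted: 105, 114, 116, 117, 126, 130, 138, 140, 141, 145.
n = 10.
r = 1 + (65/100)·(10 − 1) = 1 + 5.85 = 6.85.
Rank 6 is 130 and rank 7 is 138.
Interpolate: 130 + 0.85·(138 − 130) = 130 + 0.85·8 = 136.8.

136.80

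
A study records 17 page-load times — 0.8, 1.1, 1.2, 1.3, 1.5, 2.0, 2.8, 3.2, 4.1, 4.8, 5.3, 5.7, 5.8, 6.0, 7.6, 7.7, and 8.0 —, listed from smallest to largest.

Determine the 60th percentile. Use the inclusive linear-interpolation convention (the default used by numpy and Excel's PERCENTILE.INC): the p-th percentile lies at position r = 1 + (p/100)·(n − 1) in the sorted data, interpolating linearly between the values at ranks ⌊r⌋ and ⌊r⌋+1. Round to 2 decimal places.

5.10

n = 17.
r = 1 + (60/100)·(17 − 1) = 1 + 9.6 = 10.6.
Rank 10 is 4.8 and rank 11 is 5.3.
Interpolate: 4.8 + 0.6·(5.3 − 4.8) = 4.8 + 0.6·0.5 = 5.1.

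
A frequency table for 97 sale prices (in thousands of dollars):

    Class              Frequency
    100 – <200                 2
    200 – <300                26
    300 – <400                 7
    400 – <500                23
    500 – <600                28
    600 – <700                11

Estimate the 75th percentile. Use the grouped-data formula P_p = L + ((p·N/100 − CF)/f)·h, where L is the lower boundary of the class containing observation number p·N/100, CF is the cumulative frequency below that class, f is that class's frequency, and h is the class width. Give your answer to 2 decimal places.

N = 97; target position k = 75/100 · 97 = 72.75.
Cumulative frequencies: 2, 28, 35, 58, 86, 97.
Observation 72.75 falls in the class 500 – <600.
L = 500, CF = 58, f = 28, h = 100.
P75 = 500 + ((72.75 − 58)/28)·100 = 500 + 52.6786 = 552.679.

552.68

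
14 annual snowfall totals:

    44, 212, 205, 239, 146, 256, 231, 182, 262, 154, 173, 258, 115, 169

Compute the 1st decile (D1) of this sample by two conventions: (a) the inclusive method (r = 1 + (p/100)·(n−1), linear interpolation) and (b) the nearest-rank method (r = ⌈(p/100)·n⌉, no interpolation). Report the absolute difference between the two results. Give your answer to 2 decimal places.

9.30

Sorted: 44, 115, 146, 154, 169, 173, 182, 205, 212, 231, 239, 256, 258, 262.
n = 14.
(a) r = 2.3; between ranks 2 (115) and 3 (146): 124.3.
(b) the nearest-rank method: rank 2 → 115.
|124.3 − 115| = 9.3.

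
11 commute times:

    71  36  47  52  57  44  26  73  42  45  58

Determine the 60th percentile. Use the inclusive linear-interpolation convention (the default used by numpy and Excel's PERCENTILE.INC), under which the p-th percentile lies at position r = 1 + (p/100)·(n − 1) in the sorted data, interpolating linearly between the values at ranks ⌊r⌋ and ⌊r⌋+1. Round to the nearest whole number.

52

Sorted: 26, 36, 42, 44, 45, 47, 52, 57, 58, 71, 73.
n = 11.
r = 1 + (60/100)·(11 − 1) = 1 + 6 = 7.
r is an integer, so P60 is the value at rank 7: 52.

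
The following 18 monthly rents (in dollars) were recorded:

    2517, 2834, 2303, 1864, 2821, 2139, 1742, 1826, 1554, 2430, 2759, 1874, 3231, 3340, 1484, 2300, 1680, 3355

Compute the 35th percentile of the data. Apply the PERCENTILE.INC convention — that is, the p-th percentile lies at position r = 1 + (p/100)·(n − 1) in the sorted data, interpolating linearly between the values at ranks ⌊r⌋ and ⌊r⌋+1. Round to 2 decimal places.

Sorted: 1484, 1554, 1680, 1742, 1826, 1864, 1874, 2139, 2300, 2303, 2430, 2517, 2759, 2821, 2834, 3231, 3340, 3355.
n = 18.
r = 1 + (35/100)·(18 − 1) = 1 + 5.95 = 6.95.
Rank 6 is 1864 and rank 7 is 1874.
Interpolate: 1864 + 0.95·(1874 − 1864) = 1864 + 0.95·10 = 1873.5.

1873.50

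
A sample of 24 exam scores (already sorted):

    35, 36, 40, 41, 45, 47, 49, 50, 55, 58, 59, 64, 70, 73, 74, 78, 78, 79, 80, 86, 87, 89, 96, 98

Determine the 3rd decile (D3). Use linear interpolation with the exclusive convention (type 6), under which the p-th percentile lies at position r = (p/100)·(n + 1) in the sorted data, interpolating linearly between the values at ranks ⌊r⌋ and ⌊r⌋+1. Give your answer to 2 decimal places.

n = 24.
r = (30/100)·(24 + 1) = 7.5.
Rank 7 is 49 and rank 8 is 50.
Interpolate: 49 + 0.5·(50 − 49) = 49 + 0.5·1 = 49.5.

49.50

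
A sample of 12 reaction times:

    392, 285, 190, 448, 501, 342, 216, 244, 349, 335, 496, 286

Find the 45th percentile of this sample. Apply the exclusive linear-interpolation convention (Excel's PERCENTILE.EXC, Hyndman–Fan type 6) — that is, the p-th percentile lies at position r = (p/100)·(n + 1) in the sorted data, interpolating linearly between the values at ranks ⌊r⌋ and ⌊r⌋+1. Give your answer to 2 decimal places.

327.65

Sorted: 190, 216, 244, 285, 286, 335, 342, 349, 392, 448, 496, 501.
n = 12.
r = (45/100)·(12 + 1) = 5.85.
Rank 5 is 286 and rank 6 is 335.
Interpolate: 286 + 0.85·(335 − 286) = 286 + 0.85·49 = 327.65.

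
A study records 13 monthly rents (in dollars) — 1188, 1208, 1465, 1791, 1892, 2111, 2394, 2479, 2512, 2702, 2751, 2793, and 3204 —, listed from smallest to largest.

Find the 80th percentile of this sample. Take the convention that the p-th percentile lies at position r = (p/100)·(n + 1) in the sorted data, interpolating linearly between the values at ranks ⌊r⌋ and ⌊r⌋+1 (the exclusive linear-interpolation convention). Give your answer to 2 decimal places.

2759.40

n = 13.
r = (80/100)·(13 + 1) = 11.2.
Rank 11 is 2751 and rank 12 is 2793.
Interpolate: 2751 + 0.2·(2793 − 2751) = 2751 + 0.2·42 = 2759.4.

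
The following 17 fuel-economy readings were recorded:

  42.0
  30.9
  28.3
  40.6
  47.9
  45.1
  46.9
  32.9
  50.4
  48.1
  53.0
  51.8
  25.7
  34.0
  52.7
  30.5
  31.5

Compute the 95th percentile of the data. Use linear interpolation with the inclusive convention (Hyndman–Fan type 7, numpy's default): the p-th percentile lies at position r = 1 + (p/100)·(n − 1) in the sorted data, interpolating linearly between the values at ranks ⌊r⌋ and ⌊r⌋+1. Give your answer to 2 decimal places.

52.76

Sorted: 25.7, 28.3, 30.5, 30.9, 31.5, 32.9, 34.0, 40.6, 42.0, 45.1, 46.9, 47.9, 48.1, 50.4, 51.8, 52.7, 53.0.
n = 17.
r = 1 + (95/100)·(17 − 1) = 1 + 15.2 = 16.2.
Rank 16 is 52.7 and rank 17 is 53.0.
Interpolate: 52.7 + 0.2·(53.0 − 52.7) = 52.7 + 0.2·0.3 = 52.76.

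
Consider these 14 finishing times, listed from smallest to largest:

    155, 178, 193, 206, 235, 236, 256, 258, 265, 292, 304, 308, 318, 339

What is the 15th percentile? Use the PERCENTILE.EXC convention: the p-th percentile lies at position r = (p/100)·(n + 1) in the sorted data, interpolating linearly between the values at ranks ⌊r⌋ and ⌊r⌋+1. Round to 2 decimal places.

181.75

n = 14.
r = (15/100)·(14 + 1) = 2.25.
Rank 2 is 178 and rank 3 is 193.
Interpolate: 178 + 0.25·(193 − 178) = 178 + 0.25·15 = 181.75.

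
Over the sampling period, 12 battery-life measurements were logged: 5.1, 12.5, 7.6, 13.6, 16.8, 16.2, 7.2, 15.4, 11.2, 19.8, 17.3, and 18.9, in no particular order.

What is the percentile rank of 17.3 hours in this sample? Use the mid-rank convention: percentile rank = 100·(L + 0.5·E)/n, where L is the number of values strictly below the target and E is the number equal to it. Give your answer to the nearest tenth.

79.2

Sorted: 5.1, 7.2, 7.6, 11.2, 12.5, 13.6, 15.4, 16.2, 16.8, 17.3, 18.9, 19.8.
Count below 17.3: L = 9; count equal: E = 1; n = 12.
Percentile rank = 100·(9 + 0.5·1)/12 = 100·9.5/12 = 79.17.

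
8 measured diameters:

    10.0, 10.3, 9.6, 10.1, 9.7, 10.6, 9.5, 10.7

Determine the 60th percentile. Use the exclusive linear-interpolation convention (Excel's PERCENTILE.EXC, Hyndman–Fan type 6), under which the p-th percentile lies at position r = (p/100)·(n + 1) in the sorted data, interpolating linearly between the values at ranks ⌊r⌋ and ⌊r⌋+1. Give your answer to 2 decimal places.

Sorted: 9.5, 9.6, 9.7, 10.0, 10.1, 10.3, 10.6, 10.7.
n = 8.
r = (60/100)·(8 + 1) = 5.4.
Rank 5 is 10.1 and rank 6 is 10.3.
Interpolate: 10.1 + 0.4·(10.3 − 10.1) = 10.1 + 0.4·0.2 = 10.18.

10.18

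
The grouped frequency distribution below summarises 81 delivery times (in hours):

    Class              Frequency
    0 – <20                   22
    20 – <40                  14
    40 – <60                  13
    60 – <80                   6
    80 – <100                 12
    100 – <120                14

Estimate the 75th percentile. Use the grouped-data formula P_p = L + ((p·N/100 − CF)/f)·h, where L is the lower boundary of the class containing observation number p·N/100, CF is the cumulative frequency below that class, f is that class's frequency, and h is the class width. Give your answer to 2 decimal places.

89.58

N = 81; target position k = 75/100 · 81 = 60.75.
Cumulative frequencies: 22, 36, 49, 55, 67, 81.
Observation 60.75 falls in the class 80 – <100.
L = 80, CF = 55, f = 12, h = 20.
P75 = 80 + ((60.75 − 55)/12)·20 = 80 + 9.58333 = 89.5833.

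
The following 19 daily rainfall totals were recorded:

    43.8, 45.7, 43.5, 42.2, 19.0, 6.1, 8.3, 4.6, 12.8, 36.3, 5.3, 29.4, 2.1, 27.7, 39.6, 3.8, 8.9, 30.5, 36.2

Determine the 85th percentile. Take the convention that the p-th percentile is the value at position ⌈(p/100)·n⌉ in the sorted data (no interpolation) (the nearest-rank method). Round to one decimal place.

43.5

Sorted: 2.1, 3.8, 4.6, 5.3, 6.1, 8.3, 8.9, 12.8, 19.0, 27.7, 29.4, 30.5, 36.2, 36.3, 39.6, 42.2, 43.5, 43.8, 45.7.
n = 19.
Position = ⌈85/100 · 19⌉ = ⌈16.15⌉ = 17.
The value at rank 17 is 43.5.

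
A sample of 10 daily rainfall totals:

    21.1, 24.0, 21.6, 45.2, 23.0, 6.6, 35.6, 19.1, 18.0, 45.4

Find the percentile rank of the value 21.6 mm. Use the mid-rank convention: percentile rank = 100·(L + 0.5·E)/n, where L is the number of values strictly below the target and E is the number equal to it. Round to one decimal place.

45.0

Sorted: 6.6, 18.0, 19.1, 21.1, 21.6, 23.0, 24.0, 35.6, 45.2, 45.4.
Count below 21.6: L = 4; count equal: E = 1; n = 10.
Percentile rank = 100·(4 + 0.5·1)/10 = 100·4.5/10 = 45.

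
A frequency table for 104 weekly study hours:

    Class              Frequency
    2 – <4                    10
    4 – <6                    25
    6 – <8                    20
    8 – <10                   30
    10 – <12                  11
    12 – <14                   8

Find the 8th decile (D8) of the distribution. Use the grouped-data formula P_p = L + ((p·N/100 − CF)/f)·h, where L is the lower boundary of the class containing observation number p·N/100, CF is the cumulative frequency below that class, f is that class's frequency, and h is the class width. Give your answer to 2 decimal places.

N = 104; target position k = 80/100 · 104 = 83.2.
Cumulative frequencies: 10, 35, 55, 85, 96, 104.
Observation 83.2 falls in the class 8 – <10.
L = 8, CF = 55, f = 30, h = 2.
P80 = 8 + ((83.2 − 55)/30)·2 = 8 + 1.88 = 9.88.

9.88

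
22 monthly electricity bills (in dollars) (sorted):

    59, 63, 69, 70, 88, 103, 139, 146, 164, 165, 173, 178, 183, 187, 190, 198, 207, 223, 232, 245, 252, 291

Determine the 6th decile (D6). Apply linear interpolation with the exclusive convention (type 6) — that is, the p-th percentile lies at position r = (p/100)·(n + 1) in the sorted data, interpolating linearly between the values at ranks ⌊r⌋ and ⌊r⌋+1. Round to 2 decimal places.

186.20

n = 22.
r = (60/100)·(22 + 1) = 13.8.
Rank 13 is 183 and rank 14 is 187.
Interpolate: 183 + 0.8·(187 − 183) = 183 + 0.8·4 = 186.2.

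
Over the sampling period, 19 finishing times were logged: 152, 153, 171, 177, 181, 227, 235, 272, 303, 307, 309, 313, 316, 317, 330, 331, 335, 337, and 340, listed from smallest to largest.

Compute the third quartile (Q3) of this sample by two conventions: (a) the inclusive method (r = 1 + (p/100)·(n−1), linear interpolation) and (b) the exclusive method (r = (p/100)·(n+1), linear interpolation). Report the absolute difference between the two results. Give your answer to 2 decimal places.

6.50

n = 19.
(a) r = 14.5; between ranks 14 (317) and 15 (330): 323.5.
(b) r = 15 → value at rank 15 = 330.
|323.5 − 330| = 6.5.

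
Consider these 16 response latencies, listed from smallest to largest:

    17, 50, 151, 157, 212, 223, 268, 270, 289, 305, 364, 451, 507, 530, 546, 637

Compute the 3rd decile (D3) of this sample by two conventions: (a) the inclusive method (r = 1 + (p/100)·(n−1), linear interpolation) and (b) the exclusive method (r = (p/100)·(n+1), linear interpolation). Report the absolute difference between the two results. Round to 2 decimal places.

4.40

n = 16.
(a) r = 5.5; between ranks 5 (212) and 6 (223): 217.5.
(b) r = 5.1; between ranks 5 (212) and 6 (223): 213.1.
|217.5 − 213.1| = 4.4.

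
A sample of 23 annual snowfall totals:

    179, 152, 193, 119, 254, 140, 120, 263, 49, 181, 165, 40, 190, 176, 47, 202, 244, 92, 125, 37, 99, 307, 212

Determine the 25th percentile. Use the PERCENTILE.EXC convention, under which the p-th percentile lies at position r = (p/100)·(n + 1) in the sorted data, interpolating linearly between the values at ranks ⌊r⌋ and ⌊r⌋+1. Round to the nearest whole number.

Sorted: 37, 40, 47, 49, 92, 99, 119, 120, 125, 140, 152, 165, 176, 179, 181, 190, 193, 202, 212, 244, 254, 263, 307.
n = 23.
r = (25/100)·(23 + 1) = 6.
r is an integer, so P25 is the value at rank 6: 99.

99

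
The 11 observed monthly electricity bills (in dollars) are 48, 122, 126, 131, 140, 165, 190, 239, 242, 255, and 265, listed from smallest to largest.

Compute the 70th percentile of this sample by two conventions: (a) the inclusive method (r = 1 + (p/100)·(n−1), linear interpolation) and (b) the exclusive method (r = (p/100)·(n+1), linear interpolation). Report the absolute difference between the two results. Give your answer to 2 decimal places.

1.20

n = 11.
(a) r = 8 → value at rank 8 = 239.
(b) r = 8.4; between ranks 8 (239) and 9 (242): 240.2.
|239 − 240.2| = 1.2.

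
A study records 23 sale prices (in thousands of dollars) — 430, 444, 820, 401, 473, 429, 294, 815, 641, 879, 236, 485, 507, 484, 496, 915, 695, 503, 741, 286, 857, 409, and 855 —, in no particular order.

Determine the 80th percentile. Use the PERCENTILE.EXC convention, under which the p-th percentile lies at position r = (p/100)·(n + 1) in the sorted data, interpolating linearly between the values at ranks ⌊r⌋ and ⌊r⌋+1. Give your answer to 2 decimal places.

827.00

Sorted: 236, 286, 294, 401, 409, 429, 430, 444, 473, 484, 485, 496, 503, 507, 641, 695, 741, 815, 820, 855, 857, 879, 915.
n = 23.
r = (80/100)·(23 + 1) = 19.2.
Rank 19 is 820 and rank 20 is 855.
Interpolate: 820 + 0.2·(855 − 820) = 820 + 0.2·35 = 827.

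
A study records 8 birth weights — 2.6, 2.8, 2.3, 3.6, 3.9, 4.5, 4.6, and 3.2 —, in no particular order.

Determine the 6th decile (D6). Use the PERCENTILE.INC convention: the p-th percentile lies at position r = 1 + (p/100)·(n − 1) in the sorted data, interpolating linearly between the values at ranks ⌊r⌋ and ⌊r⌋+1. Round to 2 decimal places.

Sorted: 2.3, 2.6, 2.8, 3.2, 3.6, 3.9, 4.5, 4.6.
n = 8.
r = 1 + (60/100)·(8 − 1) = 1 + 4.2 = 5.2.
Rank 5 is 3.6 and rank 6 is 3.9.
Interpolate: 3.6 + 0.2·(3.9 − 3.6) = 3.6 + 0.2·0.3 = 3.66.

3.66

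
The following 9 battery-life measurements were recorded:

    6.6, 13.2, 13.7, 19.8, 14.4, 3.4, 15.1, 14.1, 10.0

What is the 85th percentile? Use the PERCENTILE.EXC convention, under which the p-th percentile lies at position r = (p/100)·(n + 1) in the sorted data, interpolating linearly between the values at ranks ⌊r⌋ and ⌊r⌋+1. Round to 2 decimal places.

Sorted: 3.4, 6.6, 10.0, 13.2, 13.7, 14.1, 14.4, 15.1, 19.8.
n = 9.
r = (85/100)·(9 + 1) = 8.5.
Rank 8 is 15.1 and rank 9 is 19.8.
Interpolate: 15.1 + 0.5·(19.8 − 15.1) = 15.1 + 0.5·4.7 = 17.45.

17.45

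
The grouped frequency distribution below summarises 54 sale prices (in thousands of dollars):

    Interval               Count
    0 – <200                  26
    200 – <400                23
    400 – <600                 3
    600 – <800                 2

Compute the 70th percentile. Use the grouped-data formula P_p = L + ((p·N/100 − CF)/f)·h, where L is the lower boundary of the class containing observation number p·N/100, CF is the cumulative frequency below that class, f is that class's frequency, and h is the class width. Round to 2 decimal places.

302.61

N = 54; target position k = 70/100 · 54 = 37.8.
Cumulative frequencies: 26, 49, 52, 54.
Observation 37.8 falls in the class 200 – <400.
L = 200, CF = 26, f = 23, h = 200.
P70 = 200 + ((37.8 − 26)/23)·200 = 200 + 102.609 = 302.609.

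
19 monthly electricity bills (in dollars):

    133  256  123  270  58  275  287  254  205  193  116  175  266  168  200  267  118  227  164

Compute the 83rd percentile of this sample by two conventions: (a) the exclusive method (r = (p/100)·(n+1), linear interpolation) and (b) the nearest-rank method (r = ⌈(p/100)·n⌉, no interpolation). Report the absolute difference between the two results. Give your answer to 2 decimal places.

Sorted: 58, 116, 118, 123, 133, 164, 168, 175, 193, 200, 205, 227, 254, 256, 266, 267, 270, 275, 287.
n = 19.
(a) r = 16.6; between ranks 16 (267) and 17 (270): 268.8.
(b) the nearest-rank method: rank 16 → 267.
|268.8 − 267| = 1.8.

1.80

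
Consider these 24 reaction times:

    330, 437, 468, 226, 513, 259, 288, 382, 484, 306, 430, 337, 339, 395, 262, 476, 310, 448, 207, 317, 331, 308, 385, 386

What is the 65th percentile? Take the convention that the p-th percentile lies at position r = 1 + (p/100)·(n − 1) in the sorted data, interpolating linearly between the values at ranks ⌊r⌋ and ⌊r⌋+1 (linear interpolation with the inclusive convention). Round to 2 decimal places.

Sorted: 207, 226, 259, 262, 288, 306, 308, 310, 317, 330, 331, 337, 339, 382, 385, 386, 395, 430, 437, 448, 468, 476, 484, 513.
n = 24.
r = 1 + (65/100)·(24 − 1) = 1 + 14.95 = 15.95.
Rank 15 is 385 and rank 16 is 386.
Interpolate: 385 + 0.95·(386 − 385) = 385 + 0.95·1 = 385.95.

385.95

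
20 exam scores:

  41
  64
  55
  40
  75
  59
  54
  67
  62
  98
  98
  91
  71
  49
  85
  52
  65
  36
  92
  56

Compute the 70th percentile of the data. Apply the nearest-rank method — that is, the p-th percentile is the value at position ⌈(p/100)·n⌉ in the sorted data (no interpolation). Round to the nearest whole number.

Sorted: 36, 40, 41, 49, 52, 54, 55, 56, 59, 62, 64, 65, 67, 71, 75, 85, 91, 92, 98, 98.
n = 20.
Position = ⌈70/100 · 20⌉ = ⌈14⌉ = 14.
The value at rank 14 is 71.

71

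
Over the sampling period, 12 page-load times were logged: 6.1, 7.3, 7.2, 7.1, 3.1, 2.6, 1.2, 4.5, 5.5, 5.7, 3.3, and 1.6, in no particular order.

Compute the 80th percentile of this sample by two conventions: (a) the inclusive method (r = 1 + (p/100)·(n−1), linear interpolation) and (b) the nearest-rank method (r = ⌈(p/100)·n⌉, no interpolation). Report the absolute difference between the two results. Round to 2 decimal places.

0.20

Sorted: 1.2, 1.6, 2.6, 3.1, 3.3, 4.5, 5.5, 5.7, 6.1, 7.1, 7.2, 7.3.
n = 12.
(a) r = 9.8; between ranks 9 (6.1) and 10 (7.1): 6.9.
(b) the nearest-rank method: rank 10 → 7.1.
|6.9 − 7.1| = 0.2.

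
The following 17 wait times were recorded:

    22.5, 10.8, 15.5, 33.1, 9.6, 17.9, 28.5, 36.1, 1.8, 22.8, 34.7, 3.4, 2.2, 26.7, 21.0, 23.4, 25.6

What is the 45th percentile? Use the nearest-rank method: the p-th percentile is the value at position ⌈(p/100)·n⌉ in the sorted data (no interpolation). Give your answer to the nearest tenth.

Sorted: 1.8, 2.2, 3.4, 9.6, 10.8, 15.5, 17.9, 21.0, 22.5, 22.8, 23.4, 25.6, 26.7, 28.5, 33.1, 34.7, 36.1.
n = 17.
Position = ⌈45/100 · 17⌉ = ⌈7.65⌉ = 8.
The value at rank 8 is 21.0.

21.0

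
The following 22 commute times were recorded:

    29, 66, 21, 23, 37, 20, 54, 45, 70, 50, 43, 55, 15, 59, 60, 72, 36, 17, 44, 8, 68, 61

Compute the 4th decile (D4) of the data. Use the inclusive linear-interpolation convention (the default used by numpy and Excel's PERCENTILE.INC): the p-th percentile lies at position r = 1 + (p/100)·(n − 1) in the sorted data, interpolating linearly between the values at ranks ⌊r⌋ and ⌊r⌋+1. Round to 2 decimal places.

39.40

Sorted: 8, 15, 17, 20, 21, 23, 29, 36, 37, 43, 44, 45, 50, 54, 55, 59, 60, 61, 66, 68, 70, 72.
n = 22.
r = 1 + (40/100)·(22 − 1) = 1 + 8.4 = 9.4.
Rank 9 is 37 and rank 10 is 43.
Interpolate: 37 + 0.4·(43 − 37) = 37 + 0.4·6 = 39.4.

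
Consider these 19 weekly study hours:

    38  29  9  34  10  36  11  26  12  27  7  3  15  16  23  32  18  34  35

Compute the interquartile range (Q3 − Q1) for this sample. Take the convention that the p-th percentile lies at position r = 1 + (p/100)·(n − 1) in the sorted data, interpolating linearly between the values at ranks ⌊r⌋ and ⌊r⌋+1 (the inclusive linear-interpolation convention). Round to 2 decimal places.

Sorted: 3, 7, 9, 10, 11, 12, 15, 16, 18, 23, 26, 27, 29, 32, 34, 34, 35, 36, 38.
n = 19.
P25: r = 5.5; ranks 5–6 are 11, 12; interpolating gives 11.5.
P75: r = 14.5; ranks 14–15 are 32, 34; interpolating gives 33.
Difference: 33 − 11.5 = 21.5.

21.50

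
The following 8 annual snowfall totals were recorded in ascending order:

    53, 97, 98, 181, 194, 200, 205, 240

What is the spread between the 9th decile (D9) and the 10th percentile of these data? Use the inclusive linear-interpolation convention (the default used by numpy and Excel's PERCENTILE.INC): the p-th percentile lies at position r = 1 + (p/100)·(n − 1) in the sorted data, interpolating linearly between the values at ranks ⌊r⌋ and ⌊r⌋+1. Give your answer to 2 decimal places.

n = 8.
P10: r = 1.7; ranks 1–2 are 53, 97; interpolating gives 83.8.
P90: r = 7.3; ranks 7–8 are 205, 240; interpolating gives 215.5.
Difference: 215.5 − 83.8 = 131.7.

131.70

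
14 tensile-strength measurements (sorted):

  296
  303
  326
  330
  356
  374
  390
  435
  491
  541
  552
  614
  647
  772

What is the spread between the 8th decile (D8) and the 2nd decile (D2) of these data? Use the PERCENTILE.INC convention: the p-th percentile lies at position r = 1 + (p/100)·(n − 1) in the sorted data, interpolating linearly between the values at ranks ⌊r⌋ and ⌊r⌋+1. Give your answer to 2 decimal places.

248.40

n = 14.
P20: r = 3.6; ranks 3–4 are 326, 330; interpolating gives 328.4.
P80: r = 11.4; ranks 11–12 are 552, 614; interpolating gives 576.8.
Difference: 576.8 − 328.4 = 248.4.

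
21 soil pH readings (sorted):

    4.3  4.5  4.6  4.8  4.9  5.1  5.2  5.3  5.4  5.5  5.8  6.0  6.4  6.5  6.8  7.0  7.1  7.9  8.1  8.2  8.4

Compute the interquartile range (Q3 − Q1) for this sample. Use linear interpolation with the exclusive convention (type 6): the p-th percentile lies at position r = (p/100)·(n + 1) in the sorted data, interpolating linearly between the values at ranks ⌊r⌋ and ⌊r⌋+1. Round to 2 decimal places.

n = 21.
P25: r = 5.5; ranks 5–6 are 4.9, 5.1; interpolating gives 5.
P75: r = 16.5; ranks 16–17 are 7.0, 7.1; interpolating gives 7.05.
Difference: 7.05 − 5 = 2.05.

2.05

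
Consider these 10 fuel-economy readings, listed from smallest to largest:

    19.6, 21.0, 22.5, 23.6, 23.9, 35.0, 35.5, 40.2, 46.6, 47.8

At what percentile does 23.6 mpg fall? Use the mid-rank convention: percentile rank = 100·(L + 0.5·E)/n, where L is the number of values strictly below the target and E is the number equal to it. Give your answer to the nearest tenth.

35.0

Count below 23.6: L = 3; count equal: E = 1; n = 10.
Percentile rank = 100·(3 + 0.5·1)/10 = 100·3.5/10 = 35.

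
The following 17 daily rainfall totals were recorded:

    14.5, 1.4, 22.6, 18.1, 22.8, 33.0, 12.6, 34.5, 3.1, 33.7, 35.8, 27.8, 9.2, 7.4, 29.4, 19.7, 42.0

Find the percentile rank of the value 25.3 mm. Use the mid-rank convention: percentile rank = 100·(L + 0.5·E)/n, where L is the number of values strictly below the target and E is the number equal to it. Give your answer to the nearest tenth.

Sorted: 1.4, 3.1, 7.4, 9.2, 12.6, 14.5, 18.1, 19.7, 22.6, 22.8, 27.8, 29.4, 33.0, 33.7, 34.5, 35.8, 42.0.
Count below 25.3: L = 10; count equal: E = 0; n = 17.
Percentile rank = 100·(10 + 0.5·0)/17 = 100·10/17 = 58.82.

58.8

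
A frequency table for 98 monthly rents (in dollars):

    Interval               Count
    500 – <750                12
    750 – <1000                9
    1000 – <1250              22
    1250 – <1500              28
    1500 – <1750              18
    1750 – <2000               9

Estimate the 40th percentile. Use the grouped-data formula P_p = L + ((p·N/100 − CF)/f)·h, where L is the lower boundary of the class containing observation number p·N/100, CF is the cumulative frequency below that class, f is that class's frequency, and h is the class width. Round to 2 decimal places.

N = 98; target position k = 40/100 · 98 = 39.2.
Cumulative frequencies: 12, 21, 43, 71, 89, 98.
Observation 39.2 falls in the class 1000 – <1250.
L = 1000, CF = 21, f = 22, h = 250.
P40 = 1000 + ((39.2 − 21)/22)·250 = 1000 + 206.818 = 1206.82.

1206.82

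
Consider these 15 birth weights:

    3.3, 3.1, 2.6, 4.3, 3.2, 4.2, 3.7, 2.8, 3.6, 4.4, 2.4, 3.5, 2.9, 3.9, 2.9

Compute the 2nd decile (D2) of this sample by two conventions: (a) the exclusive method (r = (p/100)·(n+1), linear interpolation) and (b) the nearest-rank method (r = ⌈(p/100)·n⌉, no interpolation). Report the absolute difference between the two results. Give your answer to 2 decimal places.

Sorted: 2.4, 2.6, 2.8, 2.9, 2.9, 3.1, 3.2, 3.3, 3.5, 3.6, 3.7, 3.9, 4.2, 4.3, 4.4.
n = 15.
(a) r = 3.2; between ranks 3 (2.8) and 4 (2.9): 2.82.
(b) the nearest-rank method: rank 3 → 2.8.
|2.82 − 2.8| = 0.02.

0.02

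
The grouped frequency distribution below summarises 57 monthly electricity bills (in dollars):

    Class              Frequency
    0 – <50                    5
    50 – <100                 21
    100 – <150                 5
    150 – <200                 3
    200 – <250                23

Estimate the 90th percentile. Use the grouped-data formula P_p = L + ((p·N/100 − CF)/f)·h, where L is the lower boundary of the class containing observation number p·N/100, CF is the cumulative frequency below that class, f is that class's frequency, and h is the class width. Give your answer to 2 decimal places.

N = 57; target position k = 90/100 · 57 = 51.3.
Cumulative frequencies: 5, 26, 31, 34, 57.
Observation 51.3 falls in the class 200 – <250.
L = 200, CF = 34, f = 23, h = 50.
P90 = 200 + ((51.3 − 34)/23)·50 = 200 + 37.6087 = 237.609.

237.61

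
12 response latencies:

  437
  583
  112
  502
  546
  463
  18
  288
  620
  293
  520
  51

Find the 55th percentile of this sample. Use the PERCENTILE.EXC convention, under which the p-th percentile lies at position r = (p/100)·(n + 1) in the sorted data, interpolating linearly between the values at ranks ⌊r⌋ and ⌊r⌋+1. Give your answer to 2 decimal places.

468.85

Sorted: 18, 51, 112, 288, 293, 437, 463, 502, 520, 546, 583, 620.
n = 12.
r = (55/100)·(12 + 1) = 7.15.
Rank 7 is 463 and rank 8 is 502.
Interpolate: 463 + 0.15·(502 − 463) = 463 + 0.15·39 = 468.85.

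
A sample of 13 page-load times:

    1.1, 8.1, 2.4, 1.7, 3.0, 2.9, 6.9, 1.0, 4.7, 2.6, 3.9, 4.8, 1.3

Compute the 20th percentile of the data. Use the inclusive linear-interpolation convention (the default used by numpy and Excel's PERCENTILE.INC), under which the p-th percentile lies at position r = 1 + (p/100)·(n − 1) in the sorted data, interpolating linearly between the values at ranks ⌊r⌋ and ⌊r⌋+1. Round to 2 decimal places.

Sorted: 1.0, 1.1, 1.3, 1.7, 2.4, 2.6, 2.9, 3.0, 3.9, 4.7, 4.8, 6.9, 8.1.
n = 13.
r = 1 + (20/100)·(13 − 1) = 1 + 2.4 = 3.4.
Rank 3 is 1.3 and rank 4 is 1.7.
Interpolate: 1.3 + 0.4·(1.7 − 1.3) = 1.3 + 0.4·0.4 = 1.46.

1.46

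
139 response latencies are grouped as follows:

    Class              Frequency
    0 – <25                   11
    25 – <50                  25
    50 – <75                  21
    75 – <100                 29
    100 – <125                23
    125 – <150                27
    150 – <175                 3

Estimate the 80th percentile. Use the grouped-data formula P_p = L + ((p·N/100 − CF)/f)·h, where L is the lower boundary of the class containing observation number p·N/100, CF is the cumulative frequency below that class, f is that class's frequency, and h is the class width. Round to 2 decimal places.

N = 139; target position k = 80/100 · 139 = 111.2.
Cumulative frequencies: 11, 36, 57, 86, 109, 136, 139.
Observation 111.2 falls in the class 125 – <150.
L = 125, CF = 109, f = 27, h = 25.
P80 = 125 + ((111.2 − 109)/27)·25 = 125 + 2.03704 = 127.037.

127.04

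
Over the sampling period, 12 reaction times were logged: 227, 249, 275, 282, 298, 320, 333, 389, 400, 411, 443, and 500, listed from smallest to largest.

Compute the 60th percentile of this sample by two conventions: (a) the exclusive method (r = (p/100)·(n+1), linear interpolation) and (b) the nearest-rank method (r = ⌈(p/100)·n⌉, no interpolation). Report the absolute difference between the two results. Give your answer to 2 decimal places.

n = 12.
(a) r = 7.8; between ranks 7 (333) and 8 (389): 377.8.
(b) the nearest-rank method: rank 8 → 389.
|377.8 − 389| = 11.2.

11.20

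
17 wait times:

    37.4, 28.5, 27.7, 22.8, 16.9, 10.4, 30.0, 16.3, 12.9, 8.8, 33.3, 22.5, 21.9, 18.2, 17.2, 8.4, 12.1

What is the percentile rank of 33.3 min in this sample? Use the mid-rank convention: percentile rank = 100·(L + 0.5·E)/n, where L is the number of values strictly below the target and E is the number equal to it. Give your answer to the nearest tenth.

Sorted: 8.4, 8.8, 10.4, 12.1, 12.9, 16.3, 16.9, 17.2, 18.2, 21.9, 22.5, 22.8, 27.7, 28.5, 30.0, 33.3, 37.4.
Count below 33.3: L = 15; count equal: E = 1; n = 17.
Percentile rank = 100·(15 + 0.5·1)/17 = 100·15.5/17 = 91.18.

91.2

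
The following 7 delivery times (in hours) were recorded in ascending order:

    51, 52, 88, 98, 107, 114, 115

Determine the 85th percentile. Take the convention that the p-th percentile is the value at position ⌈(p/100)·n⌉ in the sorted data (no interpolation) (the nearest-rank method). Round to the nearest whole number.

n = 7.
Position = ⌈85/100 · 7⌉ = ⌈5.95⌉ = 6.
The value at rank 6 is 114.

114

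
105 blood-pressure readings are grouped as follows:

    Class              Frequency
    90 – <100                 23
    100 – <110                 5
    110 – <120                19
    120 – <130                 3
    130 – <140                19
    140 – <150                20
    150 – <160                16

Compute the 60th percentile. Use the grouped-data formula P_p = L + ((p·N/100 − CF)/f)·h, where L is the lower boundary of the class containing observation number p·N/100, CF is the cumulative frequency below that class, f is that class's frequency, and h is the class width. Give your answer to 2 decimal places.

136.84

N = 105; target position k = 60/100 · 105 = 63.
Cumulative frequencies: 23, 28, 47, 50, 69, 89, 105.
Observation 63 falls in the class 130 – <140.
L = 130, CF = 50, f = 19, h = 10.
P60 = 130 + ((63 − 50)/19)·10 = 130 + 6.84211 = 136.842.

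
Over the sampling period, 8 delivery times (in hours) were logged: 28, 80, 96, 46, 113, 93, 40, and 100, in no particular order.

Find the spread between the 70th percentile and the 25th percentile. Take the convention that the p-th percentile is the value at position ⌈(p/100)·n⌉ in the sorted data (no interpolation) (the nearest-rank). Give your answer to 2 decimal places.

Sorted: 28, 40, 46, 80, 93, 96, 100, 113.
n = 8.
P25: rank ⌈25/100·8⌉ = 2 → 40.
P70: rank ⌈70/100·8⌉ = 6 → 96.
Difference: 96 − 40 = 56.

56.00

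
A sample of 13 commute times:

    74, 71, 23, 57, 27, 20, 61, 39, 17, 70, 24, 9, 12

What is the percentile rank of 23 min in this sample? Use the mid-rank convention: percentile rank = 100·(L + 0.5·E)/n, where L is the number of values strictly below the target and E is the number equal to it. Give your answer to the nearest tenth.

Sorted: 9, 12, 17, 20, 23, 24, 27, 39, 57, 61, 70, 71, 74.
Count below 23: L = 4; count equal: E = 1; n = 13.
Percentile rank = 100·(4 + 0.5·1)/13 = 100·4.5/13 = 34.62.

34.6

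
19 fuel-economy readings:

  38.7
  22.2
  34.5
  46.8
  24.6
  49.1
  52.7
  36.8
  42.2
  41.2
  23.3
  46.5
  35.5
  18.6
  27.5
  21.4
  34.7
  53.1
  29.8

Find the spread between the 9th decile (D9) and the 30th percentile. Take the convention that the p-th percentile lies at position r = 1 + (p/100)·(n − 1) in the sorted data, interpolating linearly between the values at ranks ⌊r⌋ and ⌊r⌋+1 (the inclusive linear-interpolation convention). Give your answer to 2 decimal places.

Sorted: 18.6, 21.4, 22.2, 23.3, 24.6, 27.5, 29.8, 34.5, 34.7, 35.5, 36.8, 38.7, 41.2, 42.2, 46.5, 46.8, 49.1, 52.7, 53.1.
n = 19.
P30: r = 6.4; ranks 6–7 are 27.5, 29.8; interpolating gives 28.42.
P90: r = 17.2; ranks 17–18 are 49.1, 52.7; interpolating gives 49.82.
Difference: 49.82 − 28.42 = 21.4.

21.40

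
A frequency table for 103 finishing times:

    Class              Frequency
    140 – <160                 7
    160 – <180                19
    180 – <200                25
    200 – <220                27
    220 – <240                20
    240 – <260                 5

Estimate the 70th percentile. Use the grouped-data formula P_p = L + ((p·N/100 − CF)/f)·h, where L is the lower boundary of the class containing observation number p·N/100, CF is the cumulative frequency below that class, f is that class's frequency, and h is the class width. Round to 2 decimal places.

N = 103; target position k = 70/100 · 103 = 72.1.
Cumulative frequencies: 7, 26, 51, 78, 98, 103.
Observation 72.1 falls in the class 200 – <220.
L = 200, CF = 51, f = 27, h = 20.
P70 = 200 + ((72.1 − 51)/27)·20 = 200 + 15.6296 = 215.63.

215.63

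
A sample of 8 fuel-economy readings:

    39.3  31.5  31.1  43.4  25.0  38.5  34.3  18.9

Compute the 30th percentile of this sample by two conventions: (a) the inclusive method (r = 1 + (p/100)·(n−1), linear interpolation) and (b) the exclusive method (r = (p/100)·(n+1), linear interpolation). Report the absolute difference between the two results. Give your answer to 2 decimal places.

Sorted: 18.9, 25.0, 31.1, 31.5, 34.3, 38.5, 39.3, 43.4.
n = 8.
(a) r = 3.1; between ranks 3 (31.1) and 4 (31.5): 31.14.
(b) r = 2.7; between ranks 2 (25.0) and 3 (31.1): 29.27.
|31.14 − 29.27| = 1.87.

1.87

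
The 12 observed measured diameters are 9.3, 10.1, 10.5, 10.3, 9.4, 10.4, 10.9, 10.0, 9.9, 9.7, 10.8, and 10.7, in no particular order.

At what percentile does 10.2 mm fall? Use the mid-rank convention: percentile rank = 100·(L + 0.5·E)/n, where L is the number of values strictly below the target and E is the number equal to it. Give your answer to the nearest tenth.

50.0

Sorted: 9.3, 9.4, 9.7, 9.9, 10.0, 10.1, 10.3, 10.4, 10.5, 10.7, 10.8, 10.9.
Count below 10.2: L = 6; count equal: E = 0; n = 12.
Percentile rank = 100·(6 + 0.5·0)/12 = 100·6/12 = 50.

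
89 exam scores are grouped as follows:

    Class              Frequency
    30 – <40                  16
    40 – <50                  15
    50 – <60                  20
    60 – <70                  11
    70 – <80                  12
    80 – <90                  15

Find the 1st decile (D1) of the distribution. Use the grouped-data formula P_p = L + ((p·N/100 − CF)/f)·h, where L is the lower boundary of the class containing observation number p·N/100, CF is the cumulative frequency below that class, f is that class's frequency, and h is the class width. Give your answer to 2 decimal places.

35.56

N = 89; target position k = 10/100 · 89 = 8.9.
Cumulative frequencies: 16, 31, 51, 62, 74, 89.
Observation 8.9 falls in the class 30 – <40.
L = 30, CF = 0, f = 16, h = 10.
P10 = 30 + ((8.9 − 0)/16)·10 = 30 + 5.5625 = 35.5625.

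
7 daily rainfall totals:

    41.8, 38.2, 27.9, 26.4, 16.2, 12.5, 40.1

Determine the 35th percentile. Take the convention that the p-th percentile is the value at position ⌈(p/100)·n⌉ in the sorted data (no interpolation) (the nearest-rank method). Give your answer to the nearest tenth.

26.4

Sorted: 12.5, 16.2, 26.4, 27.9, 38.2, 40.1, 41.8.
n = 7.
Position = ⌈35/100 · 7⌉ = ⌈2.45⌉ = 3.
The value at rank 3 is 26.4.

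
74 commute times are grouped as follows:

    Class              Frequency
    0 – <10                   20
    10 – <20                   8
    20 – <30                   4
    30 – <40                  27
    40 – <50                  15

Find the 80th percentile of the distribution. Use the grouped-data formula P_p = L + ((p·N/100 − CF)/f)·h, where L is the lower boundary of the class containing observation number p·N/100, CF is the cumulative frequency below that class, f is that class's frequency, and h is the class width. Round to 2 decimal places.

40.13

N = 74; target position k = 80/100 · 74 = 59.2.
Cumulative frequencies: 20, 28, 32, 59, 74.
Observation 59.2 falls in the class 40 – <50.
L = 40, CF = 59, f = 15, h = 10.
P80 = 40 + ((59.2 − 59)/15)·10 = 40 + 0.133333 = 40.1333.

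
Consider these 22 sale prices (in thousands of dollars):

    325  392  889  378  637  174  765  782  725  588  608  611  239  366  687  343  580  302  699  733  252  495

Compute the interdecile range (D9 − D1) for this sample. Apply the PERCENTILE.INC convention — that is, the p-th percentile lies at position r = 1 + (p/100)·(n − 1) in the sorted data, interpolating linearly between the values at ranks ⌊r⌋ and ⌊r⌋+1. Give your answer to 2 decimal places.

Sorted: 174, 239, 252, 302, 325, 343, 366, 378, 392, 495, 580, 588, 608, 611, 637, 687, 699, 725, 733, 765, 782, 889.
n = 22.
P10: r = 3.1; ranks 3–4 are 252, 302; interpolating gives 257.
P90: r = 19.9; ranks 19–20 are 733, 765; interpolating gives 761.8.
Difference: 761.8 − 257 = 504.8.

504.80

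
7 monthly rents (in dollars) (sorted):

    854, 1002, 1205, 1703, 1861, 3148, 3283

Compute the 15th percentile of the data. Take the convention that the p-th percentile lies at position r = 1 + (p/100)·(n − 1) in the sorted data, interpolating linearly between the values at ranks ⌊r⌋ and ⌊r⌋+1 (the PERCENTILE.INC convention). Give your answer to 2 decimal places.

987.20

n = 7.
r = 1 + (15/100)·(7 − 1) = 1 + 0.9 = 1.9.
Rank 1 is 854 and rank 2 is 1002.
Interpolate: 854 + 0.9·(1002 − 854) = 854 + 0.9·148 = 987.2.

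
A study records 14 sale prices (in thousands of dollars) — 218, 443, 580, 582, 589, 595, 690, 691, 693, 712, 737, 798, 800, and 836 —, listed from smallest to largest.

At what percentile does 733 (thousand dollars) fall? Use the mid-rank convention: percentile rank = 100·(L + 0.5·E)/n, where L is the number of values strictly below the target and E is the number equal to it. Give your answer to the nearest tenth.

71.4

Count below 733: L = 10; count equal: E = 0; n = 14.
Percentile rank = 100·(10 + 0.5·0)/14 = 100·10/14 = 71.43.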